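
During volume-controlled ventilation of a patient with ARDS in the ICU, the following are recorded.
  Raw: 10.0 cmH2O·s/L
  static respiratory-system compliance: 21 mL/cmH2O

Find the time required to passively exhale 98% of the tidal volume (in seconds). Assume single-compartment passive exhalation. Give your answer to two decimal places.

0.82

τ = R × C = 10.0 × 21 mL/cmH2O = 10.0 × 0.021 L/cmH2O = 0.21 s.
Exhaled fraction f = 1 − e^(−t/τ) → t = −τ·ln(1 − f) = −0.21·ln(0.02) = 0.8215 s.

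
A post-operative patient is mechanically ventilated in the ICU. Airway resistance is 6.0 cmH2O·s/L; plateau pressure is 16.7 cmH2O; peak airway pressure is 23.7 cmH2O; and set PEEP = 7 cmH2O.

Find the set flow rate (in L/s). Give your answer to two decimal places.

flow = (PIP − Pplat) / Raw = 7.0 / 6.0 = 1.167 L/s.

1.17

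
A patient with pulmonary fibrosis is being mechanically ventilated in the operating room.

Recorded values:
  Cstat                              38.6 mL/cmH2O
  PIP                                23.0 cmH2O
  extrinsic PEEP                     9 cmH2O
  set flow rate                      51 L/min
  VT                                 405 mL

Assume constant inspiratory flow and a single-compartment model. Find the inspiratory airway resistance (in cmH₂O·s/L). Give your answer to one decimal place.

4.1

Flow: 51 L/min ÷ 60 = 0.85 L/s.
Equation of motion (constant flow): PIP = Vt/C + R·V̇ + PEEP.
R·V̇ = PIP − Vt/C − PEEP = 23.0 − 405/38.6 − 9 = 23.0 − 10.492 − 9 = 3.508 cmH2O.
R = 3.508 / 0.85 = 4.127 cmH2O·s/L.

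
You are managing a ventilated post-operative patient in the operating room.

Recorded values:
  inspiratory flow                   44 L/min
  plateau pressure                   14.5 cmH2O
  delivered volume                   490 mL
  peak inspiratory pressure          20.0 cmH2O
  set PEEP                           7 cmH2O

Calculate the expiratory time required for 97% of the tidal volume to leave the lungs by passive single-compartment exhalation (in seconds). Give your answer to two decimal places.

Flow: 44 L/min ÷ 60 = 0.7333 L/s.
R = (PIP − Pplat)/V̇ = (20.0 − 14.5) / 0.7333 = 5.5/0.7333 = 7.5 cmH2O·s/L.
C = Vt/(Pplat − PEEP) = 490.0 / (14.5 − 7) = 490.0/7.5 = 65.333 mL/cmH2O.
τ = R × C = 7.5 × 0.06533 L/cmH2O = 0.49 s.
t = −τ·ln(1 − 0.97) = −0.49·ln(0.03) = 1.718 s.

1.72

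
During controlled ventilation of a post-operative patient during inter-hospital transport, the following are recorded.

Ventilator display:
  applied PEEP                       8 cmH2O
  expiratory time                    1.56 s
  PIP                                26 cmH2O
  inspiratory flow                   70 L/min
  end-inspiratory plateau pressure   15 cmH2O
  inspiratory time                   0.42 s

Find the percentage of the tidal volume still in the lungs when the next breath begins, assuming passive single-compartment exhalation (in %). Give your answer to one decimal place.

9.4

Flow: 70 L/min ÷ 60 = 1.1667 L/s.
Vt = flow × Ti = 1.1667 L/s × 0.42 s × 1000 mL/L = 490.01 mL.
R = (PIP − Pplat)/V̇ = (26 − 15) / 1.1667 = 11.0/1.1667 = 9.428 cmH2O·s/L.
C = Vt/(Pplat − PEEP) = 490.01 / (15 − 8) = 490.01/7.0 = 70.001 mL/cmH2O.
τ = R × C = 9.428 × 0.07 L/cmH2O = 0.66 s.
Fraction remaining at end-expiration = e^(−Te/τ) = e^(−1.56/0.66) = 0.09408 → 9.408%.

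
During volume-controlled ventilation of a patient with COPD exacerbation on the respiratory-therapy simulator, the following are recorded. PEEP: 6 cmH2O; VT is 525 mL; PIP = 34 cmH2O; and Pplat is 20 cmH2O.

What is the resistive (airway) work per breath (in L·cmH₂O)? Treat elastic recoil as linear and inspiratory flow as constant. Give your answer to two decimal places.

7.35

With constant inspiratory flow the resistive pressure is constant at PIP − Pplat = 34 − 20 = 14.0 cmH2O, so resistive work = 14.0 × 0.525 = 7.35 L·cmH2O.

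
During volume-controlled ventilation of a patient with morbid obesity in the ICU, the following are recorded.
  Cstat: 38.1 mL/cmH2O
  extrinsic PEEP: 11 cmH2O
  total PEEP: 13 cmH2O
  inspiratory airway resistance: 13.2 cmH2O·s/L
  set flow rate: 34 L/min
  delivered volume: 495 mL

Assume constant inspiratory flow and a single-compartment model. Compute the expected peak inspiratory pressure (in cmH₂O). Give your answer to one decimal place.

33.5

Flow: 34 L/min ÷ 60 = 0.5667 L/s.
Total PEEP = 13 cmH2O (set 11 + intrinsic 2); this is the baseline alveolar pressure.
Equation of motion (constant flow): PIP = Vt/C + R·V̇ + PEEP.
PIP = 495/38.1 + 13.2×0.5667 + 13 = 12.992 + 7.48 + 13 = 33.472 cmH2O.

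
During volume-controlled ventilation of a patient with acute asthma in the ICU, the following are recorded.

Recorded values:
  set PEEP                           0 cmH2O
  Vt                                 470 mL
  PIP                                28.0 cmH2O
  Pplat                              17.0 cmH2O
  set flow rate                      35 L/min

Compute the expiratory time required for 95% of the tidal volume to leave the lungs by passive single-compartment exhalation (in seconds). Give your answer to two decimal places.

1.56

Flow: 35 L/min ÷ 60 = 0.5833 L/s.
R = (PIP − Pplat)/V̇ = (28.0 − 17.0) / 0.5833 = 11.0/0.5833 = 18.858 cmH2O·s/L.
C = Vt/(Pplat − PEEP) = 470.0 / (17.0 − 0) = 470.0/17.0 = 27.647 mL/cmH2O.
τ = R × C = 18.858 × 0.02765 L/cmH2O = 0.5214 s.
t = −τ·ln(1 − 0.95) = −0.5214·ln(0.05) = 1.562 s.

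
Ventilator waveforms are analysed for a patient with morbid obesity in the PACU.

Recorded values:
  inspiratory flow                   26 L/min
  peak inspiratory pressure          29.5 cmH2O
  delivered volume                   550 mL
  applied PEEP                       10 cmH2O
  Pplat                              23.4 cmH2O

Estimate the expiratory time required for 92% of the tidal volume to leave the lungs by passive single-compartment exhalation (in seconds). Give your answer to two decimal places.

1.46

Flow: 26 L/min ÷ 60 = 0.4333 L/s.
R = (PIP − Pplat)/V̇ = (29.5 − 23.4) / 0.4333 = 6.1/0.4333 = 14.078 cmH2O·s/L.
C = Vt/(Pplat − PEEP) = 550.0 / (23.4 − 10) = 550.0/13.4 = 41.045 mL/cmH2O.
τ = R × C = 14.078 × 0.04105 L/cmH2O = 0.5779 s.
t = −τ·ln(1 − 0.92) = −0.5779·ln(0.08) = 1.46 s.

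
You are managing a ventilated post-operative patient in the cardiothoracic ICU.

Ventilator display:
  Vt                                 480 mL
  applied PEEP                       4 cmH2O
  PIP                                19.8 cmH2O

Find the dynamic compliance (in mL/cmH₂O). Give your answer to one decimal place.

Dynamic compliance = Vt / (PIP − PEEP) = 480 / (19.8 − 4) = 480 / 15.8 = 30.38 mL/cmH2O.

30.4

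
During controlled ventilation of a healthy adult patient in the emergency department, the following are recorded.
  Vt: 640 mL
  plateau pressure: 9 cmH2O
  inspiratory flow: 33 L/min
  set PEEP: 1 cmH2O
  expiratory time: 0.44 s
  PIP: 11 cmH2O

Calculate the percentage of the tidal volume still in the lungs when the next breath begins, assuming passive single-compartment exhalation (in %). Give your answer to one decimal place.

22.0

Flow: 33 L/min ÷ 60 = 0.55 L/s.
R = (PIP − Pplat)/V̇ = (11 − 9) / 0.55 = 2.0/0.55 = 3.636 cmH2O·s/L.
C = Vt/(Pplat − PEEP) = 640.0 / (9 − 1) = 640.0/8.0 = 80.0 mL/cmH2O.
τ = R × C = 3.636 × 0.08 L/cmH2O = 0.2909 s.
Fraction remaining at end-expiration = e^(−Te/τ) = e^(−0.44/0.2909) = 0.2203 → 22.03%.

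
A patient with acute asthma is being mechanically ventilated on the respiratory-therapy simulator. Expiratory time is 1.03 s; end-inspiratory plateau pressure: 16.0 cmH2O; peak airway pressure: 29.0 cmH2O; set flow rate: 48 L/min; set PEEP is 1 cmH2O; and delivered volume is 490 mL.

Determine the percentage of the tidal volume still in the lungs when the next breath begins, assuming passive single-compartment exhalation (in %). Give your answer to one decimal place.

14.4

Flow: 48 L/min ÷ 60 = 0.8 L/s.
R = (PIP − Pplat)/V̇ = (29.0 − 16.0) / 0.8 = 13.0/0.8 = 16.25 cmH2O·s/L.
C = Vt/(Pplat − PEEP) = 490.0 / (16.0 − 1) = 490.0/15.0 = 32.667 mL/cmH2O.
τ = R × C = 16.25 × 0.03267 L/cmH2O = 0.5309 s.
Fraction remaining at end-expiration = e^(−Te/τ) = e^(−1.03/0.5309) = 0.1437 → 14.37%.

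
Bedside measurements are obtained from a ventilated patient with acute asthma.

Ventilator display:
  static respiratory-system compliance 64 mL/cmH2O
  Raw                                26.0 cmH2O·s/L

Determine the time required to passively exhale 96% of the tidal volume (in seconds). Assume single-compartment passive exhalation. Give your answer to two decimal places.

5.36

τ = R × C = 26.0 × 64 mL/cmH2O = 26.0 × 0.064 L/cmH2O = 1.664 s.
Exhaled fraction f = 1 − e^(−t/τ) → t = −τ·ln(1 − f) = −1.664·ln(0.04) = 5.356 s.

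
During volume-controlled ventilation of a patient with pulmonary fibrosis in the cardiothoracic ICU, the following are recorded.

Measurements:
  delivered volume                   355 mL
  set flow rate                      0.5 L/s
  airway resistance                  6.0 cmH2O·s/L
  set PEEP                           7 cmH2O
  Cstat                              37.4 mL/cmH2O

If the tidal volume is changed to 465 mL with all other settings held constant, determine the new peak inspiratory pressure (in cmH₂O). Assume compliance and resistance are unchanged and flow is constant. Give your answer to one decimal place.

PIP = Vt/C + R·V̇ + PEEP (constant-flow equation of motion).
Only the elastic term changes: ΔPIP = ΔVt / C = (465 − 355) / 37.4 = 2.941 cmH2O.
Original PIP = 355/37.4 + 6.0×0.5 + 7 = 19.492 cmH2O; new PIP = 19.492 + (2.941) = 22.433 cmH2O.

22.4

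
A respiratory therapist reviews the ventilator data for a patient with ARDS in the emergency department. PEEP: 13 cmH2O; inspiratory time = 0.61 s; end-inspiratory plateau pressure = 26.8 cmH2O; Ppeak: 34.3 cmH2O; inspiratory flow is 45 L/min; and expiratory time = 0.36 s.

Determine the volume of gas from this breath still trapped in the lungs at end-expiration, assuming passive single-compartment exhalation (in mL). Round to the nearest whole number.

154

Flow: 45 L/min ÷ 60 = 0.75 L/s.
Vt = flow × Ti = 0.75 L/s × 0.61 s × 1000 mL/L = 457.5 mL.
R = (PIP − Pplat)/V̇ = (34.3 − 26.8) / 0.75 = 7.5/0.75 = 10.0 cmH2O·s/L.
C = Vt/(Pplat − PEEP) = 457.5 / (26.8 − 13) = 457.5/13.8 = 33.152 mL/cmH2O.
τ = R × C = 10.0 × 0.03315 L/cmH2O = 0.3315 s.
Fraction remaining = e^(−Te/τ) = e^(−0.36/0.3315) = 0.3376.
Trapped volume = 457.5 × 0.3376 = 154.45 mL.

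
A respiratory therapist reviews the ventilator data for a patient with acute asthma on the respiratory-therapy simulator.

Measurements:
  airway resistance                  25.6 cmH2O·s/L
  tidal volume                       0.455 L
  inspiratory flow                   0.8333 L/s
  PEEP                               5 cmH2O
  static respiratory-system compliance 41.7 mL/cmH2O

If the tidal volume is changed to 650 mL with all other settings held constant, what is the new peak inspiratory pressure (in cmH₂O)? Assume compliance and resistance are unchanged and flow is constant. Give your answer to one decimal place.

41.9

PIP = Vt/C + R·V̇ + PEEP (constant-flow equation of motion).
Only the elastic term changes: ΔPIP = ΔVt / C = (650 − 455) / 41.7 = 4.676 cmH2O.
Original PIP = 455/41.7 + 25.6×0.8333 + 5 = 37.244 cmH2O; new PIP = 37.244 + (4.676) = 41.92 cmH2O.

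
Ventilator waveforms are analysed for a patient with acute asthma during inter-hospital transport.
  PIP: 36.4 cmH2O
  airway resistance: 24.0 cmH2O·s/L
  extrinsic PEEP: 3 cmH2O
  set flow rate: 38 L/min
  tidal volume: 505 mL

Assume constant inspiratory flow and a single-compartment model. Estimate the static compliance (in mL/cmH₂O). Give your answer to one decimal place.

Flow: 38 L/min ÷ 60 = 0.6333 L/s.
Equation of motion (constant flow): PIP = Vt/C + R·V̇ + PEEP.
Vt/C = PIP − R·V̇ − PEEP = 36.4 − 24.0×0.6333 − 3 = 36.4 − 15.199 − 3 = 18.201 cmH2O.
C = Vt / 18.201 = 505 / 18.201 = 27.746 mL/cmH2O.

27.7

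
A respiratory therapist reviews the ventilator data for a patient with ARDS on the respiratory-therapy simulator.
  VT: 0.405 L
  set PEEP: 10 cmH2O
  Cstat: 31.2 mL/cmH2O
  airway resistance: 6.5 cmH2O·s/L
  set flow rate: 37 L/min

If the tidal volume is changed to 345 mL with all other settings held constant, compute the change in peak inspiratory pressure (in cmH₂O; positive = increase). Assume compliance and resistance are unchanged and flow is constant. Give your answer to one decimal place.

PIP = Vt/C + R·V̇ + PEEP (constant-flow equation of motion).
Only the elastic term changes: ΔPIP = ΔVt / C = (345 − 405) / 31.2 = -1.923 cmH2O.

-1.9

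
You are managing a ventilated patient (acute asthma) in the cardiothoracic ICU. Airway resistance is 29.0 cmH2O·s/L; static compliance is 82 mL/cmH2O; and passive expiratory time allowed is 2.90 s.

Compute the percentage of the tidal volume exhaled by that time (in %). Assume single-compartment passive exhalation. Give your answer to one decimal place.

τ = R × C = 29.0 × 82 mL/cmH2O = 29.0 × 0.082 L/cmH2O = 2.378 s.
Passive exhalation: V(t)/V₀ = e^(−t/τ) = e^(−2.90/2.378) = 0.2954.
Fraction exhaled = 1 − 0.2954 = 0.7046 → 70.46%.

70.5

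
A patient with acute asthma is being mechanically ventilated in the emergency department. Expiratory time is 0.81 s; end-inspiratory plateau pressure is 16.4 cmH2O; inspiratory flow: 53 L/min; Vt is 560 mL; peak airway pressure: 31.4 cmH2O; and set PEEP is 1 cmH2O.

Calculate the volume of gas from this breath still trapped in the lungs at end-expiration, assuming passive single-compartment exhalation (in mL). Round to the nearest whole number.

Flow: 53 L/min ÷ 60 = 0.8833 L/s.
R = (PIP − Pplat)/V̇ = (31.4 − 16.4) / 0.8833 = 15.0/0.8833 = 16.982 cmH2O·s/L.
C = Vt/(Pplat − PEEP) = 560.0 / (16.4 − 1) = 560.0/15.4 = 36.364 mL/cmH2O.
τ = R × C = 16.982 × 0.03636 L/cmH2O = 0.6175 s.
Fraction remaining = e^(−Te/τ) = e^(−0.81/0.6175) = 0.2694.
Trapped volume = 560.0 × 0.2694 = 150.86 mL.

151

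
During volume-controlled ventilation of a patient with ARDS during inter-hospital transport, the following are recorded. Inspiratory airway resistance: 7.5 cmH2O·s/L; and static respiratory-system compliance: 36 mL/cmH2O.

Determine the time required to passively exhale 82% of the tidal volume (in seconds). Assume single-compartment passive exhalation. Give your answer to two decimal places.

0.46

τ = R × C = 7.5 × 36 mL/cmH2O = 7.5 × 0.036 L/cmH2O = 0.27 s.
Exhaled fraction f = 1 − e^(−t/τ) → t = −τ·ln(1 − f) = −0.27·ln(0.18) = 0.463 s.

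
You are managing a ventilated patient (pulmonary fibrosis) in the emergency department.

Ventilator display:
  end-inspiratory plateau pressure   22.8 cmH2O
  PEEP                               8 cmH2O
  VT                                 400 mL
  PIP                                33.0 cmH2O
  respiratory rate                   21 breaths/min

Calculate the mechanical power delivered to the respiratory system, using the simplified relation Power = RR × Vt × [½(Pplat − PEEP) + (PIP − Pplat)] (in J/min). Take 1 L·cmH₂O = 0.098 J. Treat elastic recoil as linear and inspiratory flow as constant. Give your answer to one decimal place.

14.5

Per-breath work = Vt × [½(Pplat−PEEP) + (PIP−Pplat)] = 0.400 × [0.5×14.8 + 10.2] = 0.400 × 17.6 = 7.04 L·cmH2O.
Power = 21 × 7.04 = 147.84 L·cmH2O/min.
× 0.098 J/(L·cmH2O) → 14.488 J/min.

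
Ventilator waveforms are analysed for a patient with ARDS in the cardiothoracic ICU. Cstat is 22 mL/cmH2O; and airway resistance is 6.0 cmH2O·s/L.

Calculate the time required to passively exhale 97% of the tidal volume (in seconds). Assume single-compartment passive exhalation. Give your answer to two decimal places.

τ = R × C = 6.0 × 22 mL/cmH2O = 6.0 × 0.022 L/cmH2O = 0.132 s.
Exhaled fraction f = 1 − e^(−t/τ) → t = −τ·ln(1 − f) = −0.132·ln(0.03) = 0.4629 s.

0.46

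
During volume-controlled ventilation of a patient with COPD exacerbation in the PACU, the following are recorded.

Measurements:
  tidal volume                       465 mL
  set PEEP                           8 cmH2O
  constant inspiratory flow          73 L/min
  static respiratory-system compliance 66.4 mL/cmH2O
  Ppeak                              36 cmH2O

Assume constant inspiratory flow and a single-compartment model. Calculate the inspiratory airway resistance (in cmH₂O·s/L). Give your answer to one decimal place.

17.3

Flow: 73 L/min ÷ 60 = 1.2167 L/s.
Equation of motion (constant flow): PIP = Vt/C + R·V̇ + PEEP.
R·V̇ = PIP − Vt/C − PEEP = 36 − 465/66.4 − 8 = 36 − 7.003 − 8 = 20.997 cmH2O.
R = 20.997 / 1.2167 = 17.257 cmH2O·s/L.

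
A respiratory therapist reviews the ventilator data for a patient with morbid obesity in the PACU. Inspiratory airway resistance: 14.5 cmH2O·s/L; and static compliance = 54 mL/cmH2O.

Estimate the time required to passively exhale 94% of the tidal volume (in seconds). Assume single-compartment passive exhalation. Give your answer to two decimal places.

τ = R × C = 14.5 × 54 mL/cmH2O = 14.5 × 0.054 L/cmH2O = 0.783 s.
Exhaled fraction f = 1 − e^(−t/τ) → t = −τ·ln(1 − f) = −0.783·ln(0.06) = 2.203 s.

2.20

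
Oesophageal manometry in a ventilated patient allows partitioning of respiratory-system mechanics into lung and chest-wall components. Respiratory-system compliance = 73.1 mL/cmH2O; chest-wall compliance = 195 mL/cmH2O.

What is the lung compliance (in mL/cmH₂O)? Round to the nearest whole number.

117

1/CL = 1/Crs − 1/Ccw.
1/CL = 1/73.1 − 1/195 = 0.008552.
CL = 116.93 mL/cmH2O.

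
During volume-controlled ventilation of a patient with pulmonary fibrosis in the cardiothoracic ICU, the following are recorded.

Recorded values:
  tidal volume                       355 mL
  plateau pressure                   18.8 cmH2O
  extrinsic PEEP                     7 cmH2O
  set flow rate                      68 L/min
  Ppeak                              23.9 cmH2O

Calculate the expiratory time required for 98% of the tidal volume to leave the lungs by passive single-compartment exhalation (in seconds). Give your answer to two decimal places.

Flow: 68 L/min ÷ 60 = 1.1333 L/s.
R = (PIP − Pplat)/V̇ = (23.9 − 18.8) / 1.1333 = 5.1/1.1333 = 4.5 cmH2O·s/L.
C = Vt/(Pplat − PEEP) = 355.0 / (18.8 − 7) = 355.0/11.8 = 30.085 mL/cmH2O.
τ = R × C = 4.5 × 0.03009 L/cmH2O = 0.1354 s.
t = −τ·ln(1 − 0.98) = −0.1354·ln(0.02) = 0.5297 s.

0.53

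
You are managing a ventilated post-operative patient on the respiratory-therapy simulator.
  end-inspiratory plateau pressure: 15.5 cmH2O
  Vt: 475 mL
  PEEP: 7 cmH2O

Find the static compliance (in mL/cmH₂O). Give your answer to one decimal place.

55.9

Cstat = Vt / (Pplat − PEEP) = 475 / (15.5 − 7) = 475 / 8.5 = 55.882 mL/cmH2O.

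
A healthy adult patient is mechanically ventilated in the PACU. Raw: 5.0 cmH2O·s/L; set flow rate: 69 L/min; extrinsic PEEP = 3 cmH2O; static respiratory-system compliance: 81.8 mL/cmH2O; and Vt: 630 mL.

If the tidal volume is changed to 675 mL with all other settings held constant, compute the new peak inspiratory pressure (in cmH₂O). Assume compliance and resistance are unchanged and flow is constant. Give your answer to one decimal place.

17.0

Flow: 69 L/min ÷ 60 = 1.15 L/s.
PIP = Vt/C + R·V̇ + PEEP (constant-flow equation of motion).
Only the elastic term changes: ΔPIP = ΔVt / C = (675 − 630) / 81.8 = 0.5501 cmH2O.
Original PIP = 630/81.8 + 5.0×1.15 + 3 = 16.452 cmH2O; new PIP = 16.452 + (0.5501) = 17.002 cmH2O.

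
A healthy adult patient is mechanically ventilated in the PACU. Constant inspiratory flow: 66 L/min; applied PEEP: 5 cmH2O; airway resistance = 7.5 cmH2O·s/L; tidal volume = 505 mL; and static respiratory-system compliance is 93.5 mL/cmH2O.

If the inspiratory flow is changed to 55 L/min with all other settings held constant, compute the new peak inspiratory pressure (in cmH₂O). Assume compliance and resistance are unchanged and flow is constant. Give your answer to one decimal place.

Flow: 66 L/min ÷ 60 = 1.1 L/s.
New flow: 55 L/min ÷ 60 = 0.9167 L/s.
PIP = Vt/C + R·V̇ + PEEP (constant-flow equation of motion).
Only the resistive term changes: ΔPIP = R × ΔV̇ = 7.5 × (0.9167 − 1.1) = 7.5 × -0.1833 = -1.375 cmH2O.
Original PIP = 505/93.5 + 7.5×1.1 + 5 = 18.651 cmH2O; new PIP = 18.651 + (-1.375) = 17.276 cmH2O.

17.3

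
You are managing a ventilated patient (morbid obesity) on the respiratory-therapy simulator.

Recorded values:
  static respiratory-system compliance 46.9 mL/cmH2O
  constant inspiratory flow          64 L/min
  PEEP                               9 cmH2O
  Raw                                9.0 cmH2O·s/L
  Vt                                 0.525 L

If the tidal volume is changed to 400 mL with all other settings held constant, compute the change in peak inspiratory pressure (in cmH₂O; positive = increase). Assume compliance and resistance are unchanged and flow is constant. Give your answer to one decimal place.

-2.7

PIP = Vt/C + R·V̇ + PEEP (constant-flow equation of motion).
Only the elastic term changes: ΔPIP = ΔVt / C = (400 − 525) / 46.9 = -2.665 cmH2O.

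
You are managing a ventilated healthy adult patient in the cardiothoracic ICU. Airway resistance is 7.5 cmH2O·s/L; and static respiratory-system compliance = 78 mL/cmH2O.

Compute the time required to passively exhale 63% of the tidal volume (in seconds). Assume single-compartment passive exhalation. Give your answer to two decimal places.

0.58

τ = R × C = 7.5 × 78 mL/cmH2O = 7.5 × 0.078 L/cmH2O = 0.585 s.
Exhaled fraction f = 1 − e^(−t/τ) → t = −τ·ln(1 − f) = −0.585·ln(0.37) = 0.5816 s.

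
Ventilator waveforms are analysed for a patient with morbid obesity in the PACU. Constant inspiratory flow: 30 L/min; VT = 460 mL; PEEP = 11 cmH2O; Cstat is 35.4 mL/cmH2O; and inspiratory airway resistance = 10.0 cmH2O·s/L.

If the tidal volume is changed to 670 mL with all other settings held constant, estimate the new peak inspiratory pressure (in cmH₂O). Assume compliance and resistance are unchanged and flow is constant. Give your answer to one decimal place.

Flow: 30 L/min ÷ 60 = 0.5 L/s.
PIP = Vt/C + R·V̇ + PEEP (constant-flow equation of motion).
Only the elastic term changes: ΔPIP = ΔVt / C = (670 − 460) / 35.4 = 5.932 cmH2O.
Original PIP = 460/35.4 + 10.0×0.5 + 11 = 28.994 cmH2O; new PIP = 28.994 + (5.932) = 34.926 cmH2O.

34.9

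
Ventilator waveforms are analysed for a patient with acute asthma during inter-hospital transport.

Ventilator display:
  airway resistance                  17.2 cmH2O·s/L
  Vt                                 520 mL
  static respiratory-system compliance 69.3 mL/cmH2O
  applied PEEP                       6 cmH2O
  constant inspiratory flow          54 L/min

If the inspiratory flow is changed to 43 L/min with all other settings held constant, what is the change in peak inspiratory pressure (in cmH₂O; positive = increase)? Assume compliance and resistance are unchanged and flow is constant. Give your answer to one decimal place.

-3.2

Flow: 54 L/min ÷ 60 = 0.9 L/s.
New flow: 43 L/min ÷ 60 = 0.7167 L/s.
PIP = Vt/C + R·V̇ + PEEP (constant-flow equation of motion).
Only the resistive term changes: ΔPIP = R × ΔV̇ = 17.2 × (0.7167 − 0.9) = 17.2 × -0.1833 = -3.153 cmH2O.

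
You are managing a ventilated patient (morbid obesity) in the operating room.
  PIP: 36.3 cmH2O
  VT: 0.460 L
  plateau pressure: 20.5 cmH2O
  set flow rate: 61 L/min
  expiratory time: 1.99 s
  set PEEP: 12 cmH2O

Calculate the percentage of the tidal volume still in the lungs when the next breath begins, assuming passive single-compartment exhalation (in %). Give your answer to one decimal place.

Flow: 61 L/min ÷ 60 = 1.0167 L/s.
R = (PIP − Pplat)/V̇ = (36.3 − 20.5) / 1.0167 = 15.8/1.0167 = 15.54 cmH2O·s/L.
C = Vt/(Pplat − PEEP) = 460.0 / (20.5 − 12) = 460.0/8.5 = 54.118 mL/cmH2O.
τ = R × C = 15.54 × 0.05412 L/cmH2O = 0.841 s.
Fraction remaining at end-expiration = e^(−Te/τ) = e^(−1.99/0.841) = 0.09383 → 9.383%.

9.4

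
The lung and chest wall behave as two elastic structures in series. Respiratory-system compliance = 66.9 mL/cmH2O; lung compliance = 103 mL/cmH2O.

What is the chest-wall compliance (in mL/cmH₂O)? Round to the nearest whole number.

191

1/Ccw = 1/Crs − 1/CL.
1/Ccw = 1/66.9 − 1/103 = 0.005239.
Ccw = 190.88 mL/cmH2O.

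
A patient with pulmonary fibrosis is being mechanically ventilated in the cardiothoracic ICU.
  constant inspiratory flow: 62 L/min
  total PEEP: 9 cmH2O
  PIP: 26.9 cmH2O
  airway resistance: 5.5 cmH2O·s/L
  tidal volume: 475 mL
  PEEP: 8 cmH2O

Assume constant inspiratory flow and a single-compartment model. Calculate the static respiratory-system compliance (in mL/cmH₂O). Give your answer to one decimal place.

38.9

Flow: 62 L/min ÷ 60 = 1.0333 L/s.
Total PEEP = 9 cmH2O (set 8 + intrinsic 1); this is the baseline alveolar pressure.
Equation of motion (constant flow): PIP = Vt/C + R·V̇ + PEEP.
Vt/C = PIP − R·V̇ − PEEP = 26.9 − 5.5×1.0333 − 9 = 26.9 − 5.683 − 9 = 12.217 cmH2O.
C = Vt / 12.217 = 475 / 12.217 = 38.88 mL/cmH2O.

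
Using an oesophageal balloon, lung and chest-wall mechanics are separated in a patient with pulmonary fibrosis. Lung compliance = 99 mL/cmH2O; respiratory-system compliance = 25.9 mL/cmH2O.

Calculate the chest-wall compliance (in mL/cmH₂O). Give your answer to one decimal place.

35.1

1/Ccw = 1/Crs − 1/CL.
1/Ccw = 1/25.9 − 1/99 = 0.02851.
Ccw = 35.075 mL/cmH2O.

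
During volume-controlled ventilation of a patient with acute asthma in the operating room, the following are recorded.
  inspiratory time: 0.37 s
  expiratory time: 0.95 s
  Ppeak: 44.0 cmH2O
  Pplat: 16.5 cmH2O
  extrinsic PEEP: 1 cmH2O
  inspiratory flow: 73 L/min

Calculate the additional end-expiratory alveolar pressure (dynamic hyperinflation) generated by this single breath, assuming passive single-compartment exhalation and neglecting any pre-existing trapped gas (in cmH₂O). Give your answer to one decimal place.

Flow: 73 L/min ÷ 60 = 1.2167 L/s.
Vt = flow × Ti = 1.2167 L/s × 0.37 s × 1000 mL/L = 450.18 mL.
R = (PIP − Pplat)/V̇ = (44.0 − 16.5) / 1.2167 = 27.5/1.2167 = 22.602 cmH2O·s/L.
C = Vt/(Pplat − PEEP) = 450.18 / (16.5 − 1) = 450.18/15.5 = 29.044 mL/cmH2O.
τ = R × C = 22.602 × 0.02904 L/cmH2O = 0.6564 s.
Fraction remaining = e^(−Te/τ) = e^(−0.95/0.6564) = 0.2352; trapped volume = 450.18 × 0.2352 = 105.88 mL.
Additional alveolar pressure from trapping ≈ V_trapped / C = 105.88 / 29.044 = 3.646 cmH2O.

3.6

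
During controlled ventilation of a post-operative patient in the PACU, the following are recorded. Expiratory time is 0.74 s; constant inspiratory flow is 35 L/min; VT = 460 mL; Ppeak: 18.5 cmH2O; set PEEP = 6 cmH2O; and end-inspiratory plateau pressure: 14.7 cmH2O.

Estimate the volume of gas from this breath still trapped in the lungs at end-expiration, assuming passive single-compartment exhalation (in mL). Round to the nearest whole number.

Flow: 35 L/min ÷ 60 = 0.5833 L/s.
R = (PIP − Pplat)/V̇ = (18.5 − 14.7) / 0.5833 = 3.8/0.5833 = 6.515 cmH2O·s/L.
C = Vt/(Pplat − PEEP) = 460.0 / (14.7 − 6) = 460.0/8.7 = 52.874 mL/cmH2O.
τ = R × C = 6.515 × 0.05287 L/cmH2O = 0.3444 s.
Fraction remaining = e^(−Te/τ) = e^(−0.74/0.3444) = 0.1166.
Trapped volume = 460.0 × 0.1166 = 53.636 mL.

54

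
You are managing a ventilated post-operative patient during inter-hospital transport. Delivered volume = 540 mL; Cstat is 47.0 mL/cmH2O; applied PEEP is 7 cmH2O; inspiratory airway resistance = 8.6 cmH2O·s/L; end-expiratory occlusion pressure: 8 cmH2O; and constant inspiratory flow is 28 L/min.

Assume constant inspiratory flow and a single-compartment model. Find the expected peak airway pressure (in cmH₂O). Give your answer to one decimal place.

23.5

Flow: 28 L/min ÷ 60 = 0.4667 L/s.
Total PEEP = 8 cmH2O (set 7 + intrinsic 1); this is the baseline alveolar pressure.
Equation of motion (constant flow): PIP = Vt/C + R·V̇ + PEEP.
PIP = 540/47.0 + 8.6×0.4667 + 8 = 11.489 + 4.014 + 8 = 23.503 cmH2O.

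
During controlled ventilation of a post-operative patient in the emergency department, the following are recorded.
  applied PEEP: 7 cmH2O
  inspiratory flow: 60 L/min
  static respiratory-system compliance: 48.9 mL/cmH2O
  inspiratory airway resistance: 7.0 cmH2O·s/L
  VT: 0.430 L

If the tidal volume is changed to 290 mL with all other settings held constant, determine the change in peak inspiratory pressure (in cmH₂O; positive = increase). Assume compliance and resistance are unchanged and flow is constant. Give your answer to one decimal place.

-2.9

PIP = Vt/C + R·V̇ + PEEP (constant-flow equation of motion).
Only the elastic term changes: ΔPIP = ΔVt / C = (290 − 430) / 48.9 = -2.863 cmH2O.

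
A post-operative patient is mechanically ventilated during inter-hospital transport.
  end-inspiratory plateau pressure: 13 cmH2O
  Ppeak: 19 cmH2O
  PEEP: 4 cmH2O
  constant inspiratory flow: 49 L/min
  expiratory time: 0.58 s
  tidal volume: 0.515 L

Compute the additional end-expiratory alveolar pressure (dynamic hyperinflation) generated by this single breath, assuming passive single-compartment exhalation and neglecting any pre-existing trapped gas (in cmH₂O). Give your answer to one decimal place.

2.3

Flow: 49 L/min ÷ 60 = 0.8167 L/s.
R = (PIP − Pplat)/V̇ = (19 − 13) / 0.8167 = 6.0/0.8167 = 7.347 cmH2O·s/L.
C = Vt/(Pplat − PEEP) = 515.0 / (13 − 4) = 515.0/9.0 = 57.222 mL/cmH2O.
τ = R × C = 7.347 × 0.05722 L/cmH2O = 0.4204 s.
Fraction remaining = e^(−Te/τ) = e^(−0.58/0.4204) = 0.2517; trapped volume = 515.0 × 0.2517 = 129.63 mL.
Additional alveolar pressure from trapping ≈ V_trapped / C = 129.63 / 57.222 = 2.265 cmH2O.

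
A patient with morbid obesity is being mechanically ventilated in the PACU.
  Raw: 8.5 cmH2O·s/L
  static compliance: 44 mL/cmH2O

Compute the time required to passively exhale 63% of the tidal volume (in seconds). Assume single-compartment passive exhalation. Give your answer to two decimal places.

0.37

τ = R × C = 8.5 × 44 mL/cmH2O = 8.5 × 0.044 L/cmH2O = 0.374 s.
Exhaled fraction f = 1 − e^(−t/τ) → t = −τ·ln(1 − f) = −0.374·ln(0.37) = 0.3719 s.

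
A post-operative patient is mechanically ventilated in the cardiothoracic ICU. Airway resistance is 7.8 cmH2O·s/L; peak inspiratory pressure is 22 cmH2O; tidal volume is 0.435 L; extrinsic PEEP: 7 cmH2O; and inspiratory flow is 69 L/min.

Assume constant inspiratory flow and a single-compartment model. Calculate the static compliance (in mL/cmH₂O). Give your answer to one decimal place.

Flow: 69 L/min ÷ 60 = 1.15 L/s.
Equation of motion (constant flow): PIP = Vt/C + R·V̇ + PEEP.
Vt/C = PIP − R·V̇ − PEEP = 22 − 7.8×1.15 − 7 = 22 − 8.97 − 7 = 6.03 cmH2O.
C = Vt / 6.03 = 435 / 6.03 = 72.139 mL/cmH2O.

72.1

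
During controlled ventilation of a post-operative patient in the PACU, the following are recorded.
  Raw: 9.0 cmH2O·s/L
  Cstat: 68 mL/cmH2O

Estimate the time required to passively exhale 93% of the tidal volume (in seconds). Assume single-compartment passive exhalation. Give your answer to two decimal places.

1.63

τ = R × C = 9.0 × 68 mL/cmH2O = 9.0 × 0.068 L/cmH2O = 0.612 s.
Exhaled fraction f = 1 − e^(−t/τ) → t = −τ·ln(1 − f) = −0.612·ln(0.07) = 1.627 s.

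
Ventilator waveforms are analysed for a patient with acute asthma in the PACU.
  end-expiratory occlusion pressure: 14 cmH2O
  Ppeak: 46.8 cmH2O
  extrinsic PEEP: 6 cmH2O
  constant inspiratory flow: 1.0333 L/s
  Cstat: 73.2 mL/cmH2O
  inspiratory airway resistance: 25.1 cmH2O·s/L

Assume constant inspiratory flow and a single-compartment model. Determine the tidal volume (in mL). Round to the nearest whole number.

Total PEEP = 14 cmH2O (set 6 + intrinsic 8); this is the baseline alveolar pressure.
Equation of motion (constant flow): PIP = Vt/C + R·V̇ + PEEP.
Vt/C = PIP − R·V̇ − PEEP = 46.8 − 25.936 − 14 = 6.864 cmH2O.
Vt = C × 6.864 = 73.2 × 6.864 = 502.44 mL.

502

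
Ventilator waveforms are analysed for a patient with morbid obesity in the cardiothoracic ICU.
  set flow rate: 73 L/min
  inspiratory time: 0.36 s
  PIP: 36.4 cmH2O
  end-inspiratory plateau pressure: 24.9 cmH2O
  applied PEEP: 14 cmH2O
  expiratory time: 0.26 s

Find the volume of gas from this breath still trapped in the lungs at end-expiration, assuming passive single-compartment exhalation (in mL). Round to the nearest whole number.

221

Flow: 73 L/min ÷ 60 = 1.2167 L/s.
Vt = flow × Ti = 1.2167 L/s × 0.36 s × 1000 mL/L = 438.01 mL.
R = (PIP − Pplat)/V̇ = (36.4 − 24.9) / 1.2167 = 11.5/1.2167 = 9.452 cmH2O·s/L.
C = Vt/(Pplat − PEEP) = 438.01 / (24.9 − 14) = 438.01/10.9 = 40.184 mL/cmH2O.
τ = R × C = 9.452 × 0.04018 L/cmH2O = 0.3798 s.
Fraction remaining = e^(−Te/τ) = e^(−0.26/0.3798) = 0.5043.
Trapped volume = 438.01 × 0.5043 = 220.89 mL.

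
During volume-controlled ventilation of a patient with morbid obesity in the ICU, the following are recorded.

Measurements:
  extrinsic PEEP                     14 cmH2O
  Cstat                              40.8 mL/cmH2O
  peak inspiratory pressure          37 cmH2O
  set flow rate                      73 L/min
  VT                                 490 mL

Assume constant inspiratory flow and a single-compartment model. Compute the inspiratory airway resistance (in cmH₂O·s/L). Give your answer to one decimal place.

Flow: 73 L/min ÷ 60 = 1.2167 L/s.
Equation of motion (constant flow): PIP = Vt/C + R·V̇ + PEEP.
R·V̇ = PIP − Vt/C − PEEP = 37 − 490/40.8 − 14 = 37 − 12.01 − 14 = 10.99 cmH2O.
R = 10.99 / 1.2167 = 9.033 cmH2O·s/L.

9.0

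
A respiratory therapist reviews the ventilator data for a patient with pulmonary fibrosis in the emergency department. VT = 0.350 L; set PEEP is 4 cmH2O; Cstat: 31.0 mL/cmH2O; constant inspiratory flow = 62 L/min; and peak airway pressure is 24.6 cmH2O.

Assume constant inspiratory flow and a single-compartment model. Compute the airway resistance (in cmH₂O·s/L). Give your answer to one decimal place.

Flow: 62 L/min ÷ 60 = 1.0333 L/s.
Equation of motion (constant flow): PIP = Vt/C + R·V̇ + PEEP.
R·V̇ = PIP − Vt/C − PEEP = 24.6 − 350/31.0 − 4 = 24.6 − 11.29 − 4 = 9.31 cmH2O.
R = 9.31 / 1.0333 = 9.01 cmH2O·s/L.

9.0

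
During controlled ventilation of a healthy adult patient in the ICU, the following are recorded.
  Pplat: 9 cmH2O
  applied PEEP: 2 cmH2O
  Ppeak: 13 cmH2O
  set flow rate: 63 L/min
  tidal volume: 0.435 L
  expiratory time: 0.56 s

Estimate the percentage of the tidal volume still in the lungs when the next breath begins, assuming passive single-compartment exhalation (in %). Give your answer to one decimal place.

9.4

Flow: 63 L/min ÷ 60 = 1.05 L/s.
R = (PIP − Pplat)/V̇ = (13 − 9) / 1.05 = 4.0/1.05 = 3.81 cmH2O·s/L.
C = Vt/(Pplat − PEEP) = 435.0 / (9 − 2) = 435.0/7.0 = 62.143 mL/cmH2O.
τ = R × C = 3.81 × 0.06214 L/cmH2O = 0.2368 s.
Fraction remaining at end-expiration = e^(−Te/τ) = e^(−0.56/0.2368) = 0.09396 → 9.396%.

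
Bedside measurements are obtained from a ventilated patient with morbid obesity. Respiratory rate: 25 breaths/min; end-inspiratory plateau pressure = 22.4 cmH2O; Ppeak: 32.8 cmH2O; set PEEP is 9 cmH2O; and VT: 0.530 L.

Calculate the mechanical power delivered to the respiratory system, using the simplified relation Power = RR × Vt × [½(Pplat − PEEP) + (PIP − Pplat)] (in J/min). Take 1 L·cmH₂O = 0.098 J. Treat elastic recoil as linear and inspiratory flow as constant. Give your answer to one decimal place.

Per-breath work = Vt × [½(Pplat−PEEP) + (PIP−Pplat)] = 0.530 × [0.5×13.4 + 10.4] = 0.530 × 17.1 = 9.063 L·cmH2O.
Power = 25 × 9.063 = 226.58 L·cmH2O/min.
× 0.098 J/(L·cmH2O) → 22.205 J/min.

22.2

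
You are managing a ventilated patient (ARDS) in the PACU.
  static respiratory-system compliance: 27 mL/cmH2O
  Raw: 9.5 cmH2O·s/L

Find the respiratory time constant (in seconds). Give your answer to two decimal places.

0.26

τ = R × C = 9.5 × 27 mL/cmH2O = 9.5 × 0.027 L/cmH2O = 0.2565 s.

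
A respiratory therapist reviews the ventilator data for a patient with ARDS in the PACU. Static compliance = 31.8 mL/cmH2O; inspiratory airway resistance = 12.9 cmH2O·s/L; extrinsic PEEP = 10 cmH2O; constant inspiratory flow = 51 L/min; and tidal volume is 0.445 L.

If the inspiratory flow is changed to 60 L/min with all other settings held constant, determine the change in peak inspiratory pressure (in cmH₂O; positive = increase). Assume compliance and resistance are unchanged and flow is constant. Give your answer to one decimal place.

1.9

Flow: 51 L/min ÷ 60 = 0.85 L/s.
New flow: 60 L/min ÷ 60 = 1 L/s.
PIP = Vt/C + R·V̇ + PEEP (constant-flow equation of motion).
Only the resistive term changes: ΔPIP = R × ΔV̇ = 12.9 × (1 − 0.85) = 12.9 × 0.15 = 1.935 cmH2O.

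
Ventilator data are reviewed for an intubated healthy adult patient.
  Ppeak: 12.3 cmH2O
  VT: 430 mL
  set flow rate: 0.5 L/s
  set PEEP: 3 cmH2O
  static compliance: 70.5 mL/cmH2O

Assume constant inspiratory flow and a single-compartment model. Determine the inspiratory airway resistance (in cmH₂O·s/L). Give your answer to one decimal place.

Equation of motion (constant flow): PIP = Vt/C + R·V̇ + PEEP.
R·V̇ = PIP − Vt/C − PEEP = 12.3 − 430/70.5 − 3 = 12.3 − 6.099 − 3 = 3.201 cmH2O.
R = 3.201 / 0.5 = 6.402 cmH2O·s/L.

6.4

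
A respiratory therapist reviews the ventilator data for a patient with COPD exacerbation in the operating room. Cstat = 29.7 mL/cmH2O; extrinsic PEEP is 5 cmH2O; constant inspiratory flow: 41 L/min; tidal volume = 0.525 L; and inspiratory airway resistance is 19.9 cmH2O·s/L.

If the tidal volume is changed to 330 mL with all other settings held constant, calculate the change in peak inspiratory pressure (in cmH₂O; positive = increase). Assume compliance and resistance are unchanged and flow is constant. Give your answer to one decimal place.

PIP = Vt/C + R·V̇ + PEEP (constant-flow equation of motion).
Only the elastic term changes: ΔPIP = ΔVt / C = (330 − 525) / 29.7 = -6.566 cmH2O.

-6.6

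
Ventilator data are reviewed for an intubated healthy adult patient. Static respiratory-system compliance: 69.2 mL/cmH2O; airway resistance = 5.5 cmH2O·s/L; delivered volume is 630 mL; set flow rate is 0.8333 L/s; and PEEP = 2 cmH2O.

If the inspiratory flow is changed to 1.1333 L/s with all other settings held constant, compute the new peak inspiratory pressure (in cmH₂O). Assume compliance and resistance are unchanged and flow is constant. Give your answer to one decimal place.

17.3

PIP = Vt/C + R·V̇ + PEEP (constant-flow equation of motion).
Only the resistive term changes: ΔPIP = R × ΔV̇ = 5.5 × (1.1333 − 0.8333) = 5.5 × 0.3 = 1.65 cmH2O.
Original PIP = 630/69.2 + 5.5×0.8333 + 2 = 15.687 cmH2O; new PIP = 15.687 + (1.65) = 17.337 cmH2O.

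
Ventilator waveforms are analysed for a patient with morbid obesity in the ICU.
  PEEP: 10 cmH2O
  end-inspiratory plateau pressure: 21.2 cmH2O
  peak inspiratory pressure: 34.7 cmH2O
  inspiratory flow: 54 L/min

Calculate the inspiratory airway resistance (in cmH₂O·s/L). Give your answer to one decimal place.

15.0

Flow: 54 L/min ÷ 60 = 0.9 L/s.
Raw = (PIP − Pplat) / flow = (34.7 − 21.2) / 0.9 = 13.5 / 0.9 = 15.0 cmH2O·s/L.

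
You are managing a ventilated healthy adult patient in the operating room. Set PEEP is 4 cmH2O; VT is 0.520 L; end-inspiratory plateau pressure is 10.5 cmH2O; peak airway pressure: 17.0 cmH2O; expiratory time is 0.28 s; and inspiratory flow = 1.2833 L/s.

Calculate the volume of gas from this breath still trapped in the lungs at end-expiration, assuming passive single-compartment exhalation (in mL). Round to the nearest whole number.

261

R = (PIP − Pplat)/V̇ = (17.0 − 10.5) / 1.2833 = 6.5/1.2833 = 5.065 cmH2O·s/L.
C = Vt/(Pplat − PEEP) = 520.0 / (10.5 − 4) = 520.0/6.5 = 80.0 mL/cmH2O.
τ = R × C = 5.065 × 0.08 L/cmH2O = 0.4052 s.
Fraction remaining = e^(−Te/τ) = e^(−0.28/0.4052) = 0.5011.
Trapped volume = 520.0 × 0.5011 = 260.57 mL.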